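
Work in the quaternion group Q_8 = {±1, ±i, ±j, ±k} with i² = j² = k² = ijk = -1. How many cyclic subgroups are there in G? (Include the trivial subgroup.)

5

Each element a generates a cyclic subgroup ⟨a⟩; distinct elements may generate the same one (a cyclic group of order d has φ(d) generators).
Cyclic subgroups by order — order 1: 1; order 2: 1; order 4: 3.
Total: 5.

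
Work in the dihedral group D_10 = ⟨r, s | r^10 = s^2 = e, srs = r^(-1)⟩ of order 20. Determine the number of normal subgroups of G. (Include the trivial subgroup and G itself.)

G has 22 subgroups. Checking conjugation-invariance by order — order 1: 1/1 normal; order 2: 1/11 normal; order 4: 0/5 normal; order 5: 1/1 normal; order 10: 3/3 normal; order 20: 1/1 normal.
Total normal subgroups: 7.

7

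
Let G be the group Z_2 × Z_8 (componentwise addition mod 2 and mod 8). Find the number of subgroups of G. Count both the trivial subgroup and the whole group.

11

|G| = 16, so by Lagrange every subgroup order divides 16. Divisors: 1, 2, 4, 8, 16.
Subgroups by order — order 1: 1; order 2: 3; order 4: 3; order 8: 3; order 16: 1.
Total: 1 + 3 + 3 + 3 + 1 = 11.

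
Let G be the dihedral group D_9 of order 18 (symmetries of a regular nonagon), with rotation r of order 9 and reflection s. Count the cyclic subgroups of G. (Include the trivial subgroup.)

12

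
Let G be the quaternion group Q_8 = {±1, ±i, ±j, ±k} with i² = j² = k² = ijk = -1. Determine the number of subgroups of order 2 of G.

|G| = 8 and 2 | 8, so subgroups of order 2 are possible by Lagrange.
The subgroups of order 2 are: {1, -1}.
So G has 1 subgroup of order 2.

1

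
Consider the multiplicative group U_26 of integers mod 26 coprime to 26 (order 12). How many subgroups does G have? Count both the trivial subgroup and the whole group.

|G| = 12, so by Lagrange every subgroup order divides 12. Divisors: 1, 2, 3, 4, 6, 12.
Subgroups by order — order 1: 1; order 2: 1; order 3: 1; order 4: 1; order 6: 1; order 12: 1.
Total: 1 + 1 + 1 + 1 + 1 + 1 = 6.

6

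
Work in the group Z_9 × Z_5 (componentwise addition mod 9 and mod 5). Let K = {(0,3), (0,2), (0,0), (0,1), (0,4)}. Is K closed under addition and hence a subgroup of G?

|K| = 5 divides |G| = 45, consistent with Lagrange.
K contains the identity, every element's inverse is in K, and K is closed under +: it is a subgroup.
In fact K = ⟨(0,1)⟩.

Yes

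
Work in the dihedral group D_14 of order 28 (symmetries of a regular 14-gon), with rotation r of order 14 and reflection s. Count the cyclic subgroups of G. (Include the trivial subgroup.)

A cyclic subgroup of order d is generated by each of its φ(d) elements of order d, so the cyclic subgroups of order d number (#elements of order d)/φ(d).
Cyclic subgroups by order — order 1: 1; order 2: 15; order 7: 1; order 14: 1.
Total: 18.

18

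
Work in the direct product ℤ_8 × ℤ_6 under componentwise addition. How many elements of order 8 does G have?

An element (a,b) has order lcm(ord(a), ord(b)); count pairs with lcm equal to 8.
Enumerating gives 8 such elements.

8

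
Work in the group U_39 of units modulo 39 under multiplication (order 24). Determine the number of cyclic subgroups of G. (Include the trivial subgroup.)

A cyclic subgroup of order d is generated by each of its φ(d) elements of order d, so the cyclic subgroups of order d number (#elements of order d)/φ(d).
Cyclic subgroups by order — order 1: 1; order 2: 3; order 3: 1; order 4: 2; order 6: 3; order 12: 2.
Total: 12.

12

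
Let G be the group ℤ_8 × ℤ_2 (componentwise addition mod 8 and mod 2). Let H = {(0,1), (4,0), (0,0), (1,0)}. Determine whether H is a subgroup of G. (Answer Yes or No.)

(1,0) ∈ H but its inverse (7,0) ∉ H, so H is not a subgroup.

No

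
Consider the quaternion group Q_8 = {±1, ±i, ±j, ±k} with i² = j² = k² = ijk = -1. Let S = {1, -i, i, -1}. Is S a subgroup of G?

Yes

|S| = 4 divides |G| = 8, consistent with Lagrange.
S contains the identity, every element's inverse is in S, and S is closed under ·: it is a subgroup.
In fact S = ⟨-i⟩.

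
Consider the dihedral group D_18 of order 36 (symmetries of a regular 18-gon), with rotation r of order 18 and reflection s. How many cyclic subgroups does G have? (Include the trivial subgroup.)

24

Each element a generates a cyclic subgroup ⟨a⟩; distinct elements may generate the same one (a cyclic group of order d has φ(d) generators).
Cyclic subgroups by order — order 1: 1; order 2: 19; order 3: 1; order 6: 1; order 9: 1; order 18: 1.
Total: 24.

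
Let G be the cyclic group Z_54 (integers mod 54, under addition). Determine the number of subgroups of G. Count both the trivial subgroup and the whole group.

Subgroups of the cyclic group Z_54 correspond bijectively to divisors of 54.
Divisors of 54: 1, 2, 3, 6, 9, 18, 27, 54.
So Z_54 has 8 subgroups.

8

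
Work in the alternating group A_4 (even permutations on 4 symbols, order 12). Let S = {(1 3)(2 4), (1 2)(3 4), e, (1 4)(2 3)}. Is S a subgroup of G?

Yes

|S| = 4 divides |G| = 12, consistent with Lagrange.
S contains the identity, every element's inverse is in S, and S is closed under ∘: it is a subgroup.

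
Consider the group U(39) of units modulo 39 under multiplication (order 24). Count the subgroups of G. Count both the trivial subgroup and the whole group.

|G| = 24, so by Lagrange every subgroup order divides 24. Divisors: 1, 2, 3, 4, 6, 8, 12, 24.
Subgroups by order — order 1: 1; order 2: 3; order 3: 1; order 4: 3; order 6: 3; order 8: 1; order 12: 3; order 24: 1.
Total: 1 + 3 + 1 + 3 + 3 + 1 + 3 + 1 = 16.

16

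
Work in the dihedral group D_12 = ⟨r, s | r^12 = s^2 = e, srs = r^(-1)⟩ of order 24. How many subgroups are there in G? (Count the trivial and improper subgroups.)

|G| = 24, so by Lagrange every subgroup order divides 24. Divisors: 1, 2, 3, 4, 6, 8, 12, 24.
Subgroups by order — order 1: 1; order 2: 13; order 3: 1; order 4: 7; order 6: 5; order 8: 3; order 12: 3; order 24: 1.
Total: 1 + 13 + 1 + 7 + 5 + 3 + 3 + 1 = 34.

34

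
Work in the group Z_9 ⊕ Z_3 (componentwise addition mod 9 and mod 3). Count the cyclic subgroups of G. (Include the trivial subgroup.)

Group the elements of G by the cyclic subgroup they generate; each cyclic subgroup of order d accounts for φ(d) elements.
Cyclic subgroups by order — order 1: 1; order 3: 4; order 9: 3.
Total: 8.

8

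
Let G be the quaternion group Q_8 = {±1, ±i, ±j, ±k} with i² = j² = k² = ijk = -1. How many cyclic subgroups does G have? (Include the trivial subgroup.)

Group the elements of G by the cyclic subgroup they generate; each cyclic subgroup of order d accounts for φ(d) elements.
Cyclic subgroups by order — order 1: 1; order 2: 1; order 4: 3.
Total: 5.

5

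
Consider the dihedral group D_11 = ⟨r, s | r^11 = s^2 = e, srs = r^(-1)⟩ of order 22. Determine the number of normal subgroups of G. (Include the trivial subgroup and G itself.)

G has 14 subgroups. Checking conjugation-invariance by order — order 1: 1/1 normal; order 2: 0/11 normal; order 11: 1/1 normal; order 22: 1/1 normal.
Total normal subgroups: 3.

3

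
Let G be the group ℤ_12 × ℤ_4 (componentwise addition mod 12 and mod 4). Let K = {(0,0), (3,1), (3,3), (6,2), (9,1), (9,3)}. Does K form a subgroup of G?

Closure fails: (9,3) + (3,3) = (0,2) ∉ K. So K is not a subgroup.

No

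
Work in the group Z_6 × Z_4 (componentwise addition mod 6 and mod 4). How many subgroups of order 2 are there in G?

|G| = 24 and 2 | 24, so subgroups of order 2 are possible by Lagrange.
The subgroups of order 2 are: {(0,0), (0,2)}; {(0,0), (3,0)}; {(0,0), (3,2)}.
So G has 3 subgroups of order 2.

3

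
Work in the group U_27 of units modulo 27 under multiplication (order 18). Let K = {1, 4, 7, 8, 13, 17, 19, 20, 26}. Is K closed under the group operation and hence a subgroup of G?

13 ∈ K but its inverse 25 ∉ K, so K is not a subgroup.

No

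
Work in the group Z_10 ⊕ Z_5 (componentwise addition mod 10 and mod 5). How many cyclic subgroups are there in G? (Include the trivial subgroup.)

14

Group the elements of G by the cyclic subgroup they generate; each cyclic subgroup of order d accounts for φ(d) elements.
Cyclic subgroups by order — order 1: 1; order 2: 1; order 5: 6; order 10: 6.
Total: 14.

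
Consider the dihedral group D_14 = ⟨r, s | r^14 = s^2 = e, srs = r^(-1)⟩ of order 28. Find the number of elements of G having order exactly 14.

6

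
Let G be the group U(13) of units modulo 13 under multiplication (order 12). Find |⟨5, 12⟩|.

4

|⟨5⟩| = 4 and |⟨12⟩| = 2, so |H| is a multiple of lcm(4, 2) = 4 and divides |G| = 12.
Closing under the operation: H = {1, 5, 8, 12}, so |H| = 4.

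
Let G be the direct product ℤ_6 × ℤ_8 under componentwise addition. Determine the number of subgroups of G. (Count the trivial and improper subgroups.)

22

|G| = 48, so by Lagrange every subgroup order divides 48. Divisors: 1, 2, 3, 4, 6, 8, 12, 16, 24, 48.
Subgroups by order — order 1: 1; order 2: 3; order 3: 1; order 4: 3; order 6: 3; order 8: 3; order 12: 3; order 16: 1; order 24: 3; order 48: 1.
Total: 1 + 3 + 1 + 3 + 3 + 3 + 3 + 1 + 3 + 1 = 22.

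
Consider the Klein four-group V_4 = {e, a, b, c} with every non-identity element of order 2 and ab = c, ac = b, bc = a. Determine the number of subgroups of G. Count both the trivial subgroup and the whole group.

|G| = 4, so by Lagrange every subgroup order divides 4. Divisors: 1, 2, 4.
Subgroups by order — order 1: 1; order 2: 3; order 4: 1.
Total: 1 + 3 + 1 = 5.

5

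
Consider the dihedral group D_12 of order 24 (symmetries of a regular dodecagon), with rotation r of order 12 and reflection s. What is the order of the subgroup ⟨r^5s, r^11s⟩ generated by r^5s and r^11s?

4

|⟨r^5s⟩| = 2 and |⟨r^11s⟩| = 2, so |H| is a multiple of lcm(2, 2) = 2 and divides |G| = 24.
Closing under the operation: H = {e, r^6, r^5s, r^11s}, so |H| = 4.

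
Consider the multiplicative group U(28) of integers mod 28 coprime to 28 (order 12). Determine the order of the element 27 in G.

2

Compute successive powers of 27 mod 28: 27, 1; 27^2 ≡ 1 (mod 28).
So |⟨27⟩| = 2.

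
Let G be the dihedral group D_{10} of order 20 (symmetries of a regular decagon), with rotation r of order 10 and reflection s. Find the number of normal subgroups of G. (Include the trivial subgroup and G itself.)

G has 22 subgroups. Checking conjugation-invariance by order — order 1: 1/1 normal; order 2: 1/11 normal; order 4: 0/5 normal; order 5: 1/1 normal; order 10: 3/3 normal; order 20: 1/1 normal.
Total normal subgroups: 7.

7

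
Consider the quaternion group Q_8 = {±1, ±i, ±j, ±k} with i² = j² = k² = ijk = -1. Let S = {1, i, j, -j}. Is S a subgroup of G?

i ∈ S but its inverse -i ∉ S, so S is not a subgroup.

No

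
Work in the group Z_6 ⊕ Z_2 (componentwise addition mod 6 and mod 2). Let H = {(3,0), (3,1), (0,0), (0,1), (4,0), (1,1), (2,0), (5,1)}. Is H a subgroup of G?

|H| = 8 does not divide |G| = 12, so by Lagrange H is not a subgroup.

No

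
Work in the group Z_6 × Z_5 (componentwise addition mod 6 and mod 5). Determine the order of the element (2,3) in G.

15

The order of (2,3) in Z_6 × Z_5 is lcm(ord(2) in Z_6, ord(3) in Z_5).
ord(2) = 3 and ord(3) = 5, so |⟨(2,3)⟩| = lcm(3, 5) = 15.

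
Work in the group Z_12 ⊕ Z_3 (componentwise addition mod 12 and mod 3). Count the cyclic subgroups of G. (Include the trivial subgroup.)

A cyclic subgroup of order d is generated by each of its φ(d) elements of order d, so the cyclic subgroups of order d number (#elements of order d)/φ(d).
Cyclic subgroups by order — order 1: 1; order 2: 1; order 3: 4; order 4: 1; order 6: 4; order 12: 4.
Total: 15.

15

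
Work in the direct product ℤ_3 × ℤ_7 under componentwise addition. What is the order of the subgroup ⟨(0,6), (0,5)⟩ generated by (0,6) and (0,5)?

7

|⟨(0,6)⟩| = 7 and |⟨(0,5)⟩| = 7, so |H| is a multiple of lcm(7, 7) = 7 and divides |G| = 21.
Closing under the operation: H = {(0,0), (0,1), (0,2), (0,3), (0,4), (0,5), (0,6)}, so |H| = 7.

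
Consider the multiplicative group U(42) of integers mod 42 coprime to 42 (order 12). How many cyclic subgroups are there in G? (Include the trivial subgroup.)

8

Group the elements of G by the cyclic subgroup they generate; each cyclic subgroup of order d accounts for φ(d) elements.
Cyclic subgroups by order — order 1: 1; order 2: 3; order 3: 1; order 6: 3.
Total: 8.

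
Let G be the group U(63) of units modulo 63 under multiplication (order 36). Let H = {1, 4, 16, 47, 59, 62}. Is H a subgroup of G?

Yes

|H| = 6 divides |G| = 36, consistent with Lagrange.
H contains the identity, every element's inverse is in H, and H is closed under ·: it is a subgroup.
In fact H = ⟨59⟩.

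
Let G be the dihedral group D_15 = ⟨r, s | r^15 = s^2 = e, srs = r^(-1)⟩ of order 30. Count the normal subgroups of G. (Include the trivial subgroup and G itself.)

G has 28 subgroups. Checking conjugation-invariance by order — order 1: 1/1 normal; order 2: 0/15 normal; order 3: 1/1 normal; order 5: 1/1 normal; order 6: 0/5 normal; order 10: 0/3 normal; order 15: 1/1 normal; order 30: 1/1 normal.
Total normal subgroups: 5.

5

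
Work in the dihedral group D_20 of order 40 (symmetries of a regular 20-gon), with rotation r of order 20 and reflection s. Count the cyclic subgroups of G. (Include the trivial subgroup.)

26

Each element a generates a cyclic subgroup ⟨a⟩; distinct elements may generate the same one (a cyclic group of order d has φ(d) generators).
Cyclic subgroups by order — order 1: 1; order 2: 21; order 4: 1; order 5: 1; order 10: 1; order 20: 1.
Total: 26.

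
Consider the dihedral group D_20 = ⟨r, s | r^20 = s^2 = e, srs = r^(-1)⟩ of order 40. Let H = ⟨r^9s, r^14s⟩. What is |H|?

8

|⟨r^9s⟩| = 2 and |⟨r^14s⟩| = 2, so |H| is a multiple of lcm(2, 2) = 2 and divides |G| = 40.
Closing under the operation: H = {e, r^5, r^10, r^15, r^4s, r^9s, r^14s, r^19s}, so |H| = 8.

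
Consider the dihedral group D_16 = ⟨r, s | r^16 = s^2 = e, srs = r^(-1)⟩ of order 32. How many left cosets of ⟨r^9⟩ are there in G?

2

|⟨r^9⟩| = 16 and |G| = 32.
By Lagrange, [G : H] = |G|/|H| = 32/16 = 2.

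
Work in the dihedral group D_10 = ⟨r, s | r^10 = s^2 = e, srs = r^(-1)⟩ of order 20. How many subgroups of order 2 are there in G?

11

|G| = 20 and 2 | 20, so subgroups of order 2 are possible by Lagrange.
The subgroups of order 2 are: {e, r^2s}; {e, r^3s}; {e, r^4s}; {e, r^5}; … (11 in all).
So G has 11 subgroups of order 2.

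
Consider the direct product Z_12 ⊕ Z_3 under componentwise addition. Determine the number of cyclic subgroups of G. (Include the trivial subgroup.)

Each element a generates a cyclic subgroup ⟨a⟩; distinct elements may generate the same one (a cyclic group of order d has φ(d) generators).
Cyclic subgroups by order — order 1: 1; order 2: 1; order 3: 4; order 4: 1; order 6: 4; order 12: 4.
Total: 15.

15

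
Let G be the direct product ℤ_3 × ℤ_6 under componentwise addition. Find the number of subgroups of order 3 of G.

|G| = 18 and 3 | 18, so subgroups of order 3 are possible by Lagrange.
The subgroups of order 3 are: {(0,0), (0,2), (0,4)}; {(0,0), (1,0), (2,0)}; {(0,0), (1,2), (2,4)}; {(0,0), (1,4), (2,2)}.
So G has 4 subgroups of order 3.

4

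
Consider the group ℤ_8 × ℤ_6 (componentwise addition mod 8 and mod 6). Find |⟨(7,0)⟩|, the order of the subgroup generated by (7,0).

8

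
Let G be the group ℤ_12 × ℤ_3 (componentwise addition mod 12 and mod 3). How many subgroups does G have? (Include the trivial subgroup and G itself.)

|G| = 36, so by Lagrange every subgroup order divides 36. Divisors: 1, 2, 3, 4, 6, 9, 12, 18, 36.
Subgroups by order — order 1: 1; order 2: 1; order 3: 4; order 4: 1; order 6: 4; order 9: 1; order 12: 4; order 18: 1; order 36: 1.
Total: 1 + 1 + 4 + 1 + 4 + 1 + 4 + 1 + 1 = 18.

18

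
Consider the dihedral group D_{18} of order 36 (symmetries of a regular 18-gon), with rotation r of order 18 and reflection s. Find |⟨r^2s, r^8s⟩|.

6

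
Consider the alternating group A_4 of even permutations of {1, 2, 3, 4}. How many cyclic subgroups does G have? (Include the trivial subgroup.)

8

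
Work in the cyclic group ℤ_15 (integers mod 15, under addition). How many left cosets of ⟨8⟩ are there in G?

1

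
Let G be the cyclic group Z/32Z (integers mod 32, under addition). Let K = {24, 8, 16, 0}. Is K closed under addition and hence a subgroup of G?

Yes

|K| = 4 divides |G| = 32, consistent with Lagrange.
K contains the identity, every element's inverse is in K, and K is closed under +: it is a subgroup.
In fact K = ⟨8⟩.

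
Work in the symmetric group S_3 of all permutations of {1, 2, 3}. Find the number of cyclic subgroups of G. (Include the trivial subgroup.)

Each element a generates a cyclic subgroup ⟨a⟩; distinct elements may generate the same one (a cyclic group of order d has φ(d) generators).
Cyclic subgroups by order — order 1: 1; order 2: 3; order 3: 1.
Total: 5.

5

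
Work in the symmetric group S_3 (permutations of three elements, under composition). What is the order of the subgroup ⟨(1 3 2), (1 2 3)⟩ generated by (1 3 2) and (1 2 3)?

3

|⟨(1 3 2)⟩| = 3 and |⟨(1 2 3)⟩| = 3, so |H| is a multiple of lcm(3, 3) = 3 and divides |G| = 6.
Closing under the operation: H = {e, (1 2 3), (1 3 2)}, so |H| = 3.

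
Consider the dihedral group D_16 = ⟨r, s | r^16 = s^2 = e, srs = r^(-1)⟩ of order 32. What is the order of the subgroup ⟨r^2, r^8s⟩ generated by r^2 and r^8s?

16

|⟨r^2⟩| = 8 and |⟨r^8s⟩| = 2, so |H| is a multiple of lcm(8, 2) = 8 and divides |G| = 32.
Closing under the operation: H = {e, r^2, r^4, r^6, r^8, r^10, r^12, r^14, s, r^2s, r^4s, r^6s, r^8s, r^10s, r^12s, r^14s}, so |H| = 16.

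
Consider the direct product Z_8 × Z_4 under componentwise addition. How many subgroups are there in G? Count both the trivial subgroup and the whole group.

|G| = 32, so by Lagrange every subgroup order divides 32. Divisors: 1, 2, 4, 8, 16, 32.
Subgroups by order — order 1: 1; order 2: 3; order 4: 7; order 8: 7; order 16: 3; order 32: 1.
Total: 1 + 3 + 7 + 7 + 3 + 1 = 22.

22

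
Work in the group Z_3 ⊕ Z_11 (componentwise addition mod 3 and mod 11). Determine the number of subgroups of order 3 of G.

|G| = 33 and 3 | 33, so subgroups of order 3 are possible by Lagrange.
The subgroups of order 3 are: {(0,0), (1,0), (2,0)}.
So G has 1 subgroup of order 3.

1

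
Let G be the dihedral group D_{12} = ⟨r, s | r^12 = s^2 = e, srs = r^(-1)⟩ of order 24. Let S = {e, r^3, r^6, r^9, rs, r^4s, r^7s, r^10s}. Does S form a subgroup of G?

Yes

|S| = 8 divides |G| = 24, consistent with Lagrange.
S contains the identity, every element's inverse is in S, and S is closed under ·: it is a subgroup.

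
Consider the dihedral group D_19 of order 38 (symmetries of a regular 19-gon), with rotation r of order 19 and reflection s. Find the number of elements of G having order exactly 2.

Enumerating element orders in G gives 19 elements of order 2.

19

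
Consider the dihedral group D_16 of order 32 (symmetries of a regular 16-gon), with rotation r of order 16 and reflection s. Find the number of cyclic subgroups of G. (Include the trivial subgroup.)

21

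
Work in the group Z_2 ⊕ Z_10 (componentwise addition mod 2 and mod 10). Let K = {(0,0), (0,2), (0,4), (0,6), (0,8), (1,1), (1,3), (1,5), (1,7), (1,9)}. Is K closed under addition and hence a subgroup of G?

Yes

|K| = 10 divides |G| = 20, consistent with Lagrange.
K contains the identity, every element's inverse is in K, and K is closed under +: it is a subgroup.
In fact K = ⟨(1,1)⟩.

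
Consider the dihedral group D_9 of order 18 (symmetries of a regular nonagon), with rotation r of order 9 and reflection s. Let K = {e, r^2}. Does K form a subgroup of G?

No

r^2 ∈ K but its inverse r^7 ∉ K, so K is not a subgroup.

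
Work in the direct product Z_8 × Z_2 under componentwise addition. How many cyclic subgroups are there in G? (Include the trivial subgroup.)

Group the elements of G by the cyclic subgroup they generate; each cyclic subgroup of order d accounts for φ(d) elements.
Cyclic subgroups by order — order 1: 1; order 2: 3; order 4: 2; order 8: 2.
Total: 8.

8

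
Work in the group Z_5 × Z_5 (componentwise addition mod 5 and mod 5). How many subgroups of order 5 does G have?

|G| = 25 and 5 | 25, so subgroups of order 5 are possible by Lagrange.
The subgroups of order 5 are: {(0,0), (0,1), (0,2), (0,3), (0,4)}; {(0,0), (1,0), (2,0), (3,0), (4,0)}; {(0,0), (1,1), (2,2), (3,3), (4,4)}; {(0,0), (1,2), (2,4), (3,1), (4,3)}; … (6 in all).
So G has 6 subgroups of order 5.

6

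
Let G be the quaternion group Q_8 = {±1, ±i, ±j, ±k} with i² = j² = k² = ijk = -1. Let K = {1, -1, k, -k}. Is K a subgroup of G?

|K| = 4 divides |G| = 8, consistent with Lagrange.
K contains the identity, every element's inverse is in K, and K is closed under ·: it is a subgroup.
In fact K = ⟨-k⟩.

Yes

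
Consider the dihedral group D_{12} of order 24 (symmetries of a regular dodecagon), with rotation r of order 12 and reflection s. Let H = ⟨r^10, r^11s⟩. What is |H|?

12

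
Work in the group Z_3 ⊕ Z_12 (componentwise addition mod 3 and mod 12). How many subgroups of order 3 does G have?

4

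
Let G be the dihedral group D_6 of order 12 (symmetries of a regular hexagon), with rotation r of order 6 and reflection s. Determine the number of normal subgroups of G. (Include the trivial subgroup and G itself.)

7

G has 16 subgroups. Checking conjugation-invariance by order — order 1: 1/1 normal; order 2: 1/7 normal; order 3: 1/1 normal; order 4: 0/3 normal; order 6: 3/3 normal; order 12: 1/1 normal.
Total normal subgroups: 7.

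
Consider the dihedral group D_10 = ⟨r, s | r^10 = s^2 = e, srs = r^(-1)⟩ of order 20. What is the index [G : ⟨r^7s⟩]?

|⟨r^7s⟩| = 2 and |G| = 20.
By Lagrange, [G : H] = |G|/|H| = 20/2 = 10.

10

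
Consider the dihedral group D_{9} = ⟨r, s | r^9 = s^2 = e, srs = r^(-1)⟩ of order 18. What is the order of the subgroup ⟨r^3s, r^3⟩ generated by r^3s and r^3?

|⟨r^3s⟩| = 2 and |⟨r^3⟩| = 3, so |H| is a multiple of lcm(2, 3) = 6 and divides |G| = 18.
Closing under the operation: H = {e, r^3, r^6, s, r^3s, r^6s}, so |H| = 6.

6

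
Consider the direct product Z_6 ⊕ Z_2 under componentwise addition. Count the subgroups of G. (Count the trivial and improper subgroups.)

10

|G| = 12, so by Lagrange every subgroup order divides 12. Divisors: 1, 2, 3, 4, 6, 12.
Subgroups by order — order 1: 1; order 2: 3; order 3: 1; order 4: 1; order 6: 3; order 12: 1.
Total: 1 + 3 + 1 + 1 + 3 + 1 = 10.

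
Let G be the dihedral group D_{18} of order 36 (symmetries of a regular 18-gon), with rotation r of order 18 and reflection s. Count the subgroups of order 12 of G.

3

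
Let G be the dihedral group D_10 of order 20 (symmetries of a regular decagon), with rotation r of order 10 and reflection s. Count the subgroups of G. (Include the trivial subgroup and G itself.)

22

|G| = 20, so by Lagrange every subgroup order divides 20. Divisors: 1, 2, 4, 5, 10, 20.
Subgroups by order — order 1: 1; order 2: 11; order 4: 5; order 5: 1; order 10: 3; order 20: 1.
Total: 1 + 11 + 5 + 1 + 3 + 1 = 22.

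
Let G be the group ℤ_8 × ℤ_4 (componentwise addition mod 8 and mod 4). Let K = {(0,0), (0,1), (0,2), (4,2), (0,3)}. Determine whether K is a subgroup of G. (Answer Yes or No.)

No

|K| = 5 does not divide |G| = 32, so by Lagrange K is not a subgroup.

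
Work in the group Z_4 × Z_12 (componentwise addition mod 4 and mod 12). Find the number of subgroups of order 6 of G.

3

|G| = 48 and 6 | 48, so subgroups of order 6 are possible by Lagrange.
The subgroups of order 6 are: {(0,0), (0,2), (0,4), (0,6), (0,8), (0,10)}; {(0,0), (0,4), (0,8), (2,0), (2,4), (2,8)}; {(0,0), (0,4), (0,8), (2,2), (2,6), (2,10)}.
So G has 3 subgroups of order 6.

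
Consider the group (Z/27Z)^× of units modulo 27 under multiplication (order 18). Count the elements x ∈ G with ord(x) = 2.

1

The elements of order 2 are: 26.
That's 1.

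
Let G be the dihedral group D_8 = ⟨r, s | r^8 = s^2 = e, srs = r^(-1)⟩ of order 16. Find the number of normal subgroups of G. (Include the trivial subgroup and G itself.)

G has 19 subgroups. Checking conjugation-invariance by order — order 1: 1/1 normal; order 2: 1/9 normal; order 4: 1/5 normal; order 8: 3/3 normal; order 16: 1/1 normal.
Total normal subgroups: 7.

7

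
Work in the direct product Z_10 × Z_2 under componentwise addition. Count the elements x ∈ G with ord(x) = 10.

An element (a,b) has order lcm(ord(a), ord(b)); count pairs with lcm equal to 10.
Enumerating gives 12 such elements.

12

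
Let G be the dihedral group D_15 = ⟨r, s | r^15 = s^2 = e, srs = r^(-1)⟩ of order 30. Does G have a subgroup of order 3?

3 | 30. A subgroup of order 3 is {e, r^5, r^10}.

Yes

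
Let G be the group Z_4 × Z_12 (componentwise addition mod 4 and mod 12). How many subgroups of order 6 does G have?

|G| = 48 and 6 | 48, so subgroups of order 6 are possible by Lagrange.
The subgroups of order 6 are: {(0,0), (0,2), (0,4), (0,6), (0,8), (0,10)}; {(0,0), (0,4), (0,8), (2,0), (2,4), (2,8)}; {(0,0), (0,4), (0,8), (2,2), (2,6), (2,10)}.
So G has 3 subgroups of order 6.

3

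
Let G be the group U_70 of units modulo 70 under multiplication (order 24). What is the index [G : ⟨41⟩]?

12

|⟨41⟩| = 2 and |G| = 24.
By Lagrange, [G : H] = |G|/|H| = 24/2 = 12.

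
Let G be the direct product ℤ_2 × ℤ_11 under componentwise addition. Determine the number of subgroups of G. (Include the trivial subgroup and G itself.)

4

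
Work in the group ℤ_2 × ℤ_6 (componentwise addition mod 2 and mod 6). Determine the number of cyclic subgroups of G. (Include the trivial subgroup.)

A cyclic subgroup of order d is generated by each of its φ(d) elements of order d, so the cyclic subgroups of order d number (#elements of order d)/φ(d).
Cyclic subgroups by order — order 1: 1; order 2: 3; order 3: 1; order 6: 3.
Total: 8.

8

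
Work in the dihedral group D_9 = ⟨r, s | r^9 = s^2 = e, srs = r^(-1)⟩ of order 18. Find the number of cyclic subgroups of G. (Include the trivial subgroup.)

A cyclic subgroup of order d is generated by each of its φ(d) elements of order d, so the cyclic subgroups of order d number (#elements of order d)/φ(d).
Cyclic subgroups by order — order 1: 1; order 2: 9; order 3: 1; order 9: 1.
Total: 12.

12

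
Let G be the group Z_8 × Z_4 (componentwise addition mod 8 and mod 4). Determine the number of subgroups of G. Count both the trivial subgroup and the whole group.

22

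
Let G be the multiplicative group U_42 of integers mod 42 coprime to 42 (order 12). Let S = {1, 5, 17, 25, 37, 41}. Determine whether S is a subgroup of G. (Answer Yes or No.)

Yes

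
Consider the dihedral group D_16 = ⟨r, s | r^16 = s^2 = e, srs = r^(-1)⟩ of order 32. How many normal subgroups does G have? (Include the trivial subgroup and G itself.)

8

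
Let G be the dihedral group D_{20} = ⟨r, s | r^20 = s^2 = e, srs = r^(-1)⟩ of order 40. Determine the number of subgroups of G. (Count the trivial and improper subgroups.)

|G| = 40, so by Lagrange every subgroup order divides 40. Divisors: 1, 2, 4, 5, 8, 10, 20, 40.
Subgroups by order — order 1: 1; order 2: 21; order 4: 11; order 5: 1; order 8: 5; order 10: 5; order 20: 3; order 40: 1.
Total: 1 + 21 + 11 + 1 + 5 + 5 + 3 + 1 = 48.

48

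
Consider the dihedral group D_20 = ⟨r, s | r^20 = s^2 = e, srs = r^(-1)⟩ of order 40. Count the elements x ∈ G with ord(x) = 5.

4

The elements of order 5 are: r^4, r^8, r^12, r^16.
That's 4.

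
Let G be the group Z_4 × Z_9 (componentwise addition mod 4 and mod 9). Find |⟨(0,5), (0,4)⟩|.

|⟨(0,5)⟩| = 9 and |⟨(0,4)⟩| = 9, so |H| is a multiple of lcm(9, 9) = 9 and divides |G| = 36.
Closing under the operation: H = {(0,0), (0,1), (0,2), (0,3), (0,4), (0,5), (0,6), (0,7), (0,8)}, so |H| = 9.

9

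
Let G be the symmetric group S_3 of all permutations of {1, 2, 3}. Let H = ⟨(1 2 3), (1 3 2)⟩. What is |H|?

3

|⟨(1 2 3)⟩| = 3 and |⟨(1 3 2)⟩| = 3, so |H| is a multiple of lcm(3, 3) = 3 and divides |G| = 6.
Closing under the operation: H = {e, (1 2 3), (1 3 2)}, so |H| = 3.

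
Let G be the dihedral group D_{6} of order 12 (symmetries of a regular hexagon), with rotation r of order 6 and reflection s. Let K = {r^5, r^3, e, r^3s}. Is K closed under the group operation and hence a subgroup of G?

No

r^5 ∈ K but its inverse r ∉ K, so K is not a subgroup.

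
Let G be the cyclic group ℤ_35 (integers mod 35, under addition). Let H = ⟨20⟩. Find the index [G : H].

|⟨20⟩| = 7 and |G| = 35.
By Lagrange, [G : H] = |G|/|H| = 35/7 = 5.

5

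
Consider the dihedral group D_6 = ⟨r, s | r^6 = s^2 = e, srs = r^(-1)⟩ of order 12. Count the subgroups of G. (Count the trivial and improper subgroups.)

|G| = 12, so by Lagrange every subgroup order divides 12. Divisors: 1, 2, 3, 4, 6, 12.
Subgroups by order — order 1: 1; order 2: 7; order 3: 1; order 4: 3; order 6: 3; order 12: 1.
Total: 1 + 7 + 1 + 3 + 3 + 1 = 16.

16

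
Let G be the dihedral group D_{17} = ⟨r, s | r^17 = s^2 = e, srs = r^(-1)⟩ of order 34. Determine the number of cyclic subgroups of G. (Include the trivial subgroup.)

Group the elements of G by the cyclic subgroup they generate; each cyclic subgroup of order d accounts for φ(d) elements.
Cyclic subgroups by order — order 1: 1; order 2: 17; order 17: 1.
Total: 19.

19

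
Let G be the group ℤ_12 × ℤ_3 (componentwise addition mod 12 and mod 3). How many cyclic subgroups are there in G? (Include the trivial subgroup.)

15

Each element a generates a cyclic subgroup ⟨a⟩; distinct elements may generate the same one (a cyclic group of order d has φ(d) generators).
Cyclic subgroups by order — order 1: 1; order 2: 1; order 3: 4; order 4: 1; order 6: 4; order 12: 4.
Total: 15.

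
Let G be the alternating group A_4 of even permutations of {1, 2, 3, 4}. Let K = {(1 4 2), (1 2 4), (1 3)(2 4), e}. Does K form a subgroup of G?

Closure fails: (1 2 4) ∘ (1 3)(2 4) = (1 3 2) ∉ K. So K is not a subgroup.

No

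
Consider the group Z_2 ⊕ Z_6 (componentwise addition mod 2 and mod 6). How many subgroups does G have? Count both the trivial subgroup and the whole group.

10

|G| = 12, so by Lagrange every subgroup order divides 12. Divisors: 1, 2, 3, 4, 6, 12.
Subgroups by order — order 1: 1; order 2: 3; order 3: 1; order 4: 1; order 6: 3; order 12: 1.
Total: 1 + 3 + 1 + 1 + 3 + 1 = 10.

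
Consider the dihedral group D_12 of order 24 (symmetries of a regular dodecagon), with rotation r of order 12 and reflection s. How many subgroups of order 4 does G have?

7

|G| = 24 and 4 | 24, so subgroups of order 4 are possible by Lagrange.
The subgroups of order 4 are: {e, r^6, r^4s, r^10s}; {e, r^6, r^5s, r^11s}; {e, r^6, r^2s, r^8s}; {e, r^3, r^6, r^9}; … (7 in all).
So G has 7 subgroups of order 4.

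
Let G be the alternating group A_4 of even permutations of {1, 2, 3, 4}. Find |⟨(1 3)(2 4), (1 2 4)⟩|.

12

|⟨(1 3)(2 4)⟩| = 2 and |⟨(1 2 4)⟩| = 3, so |H| is a multiple of lcm(2, 3) = 6 and divides |G| = 12.
Closing {(1 3)(2 4), (1 2 4)} under the group operation gives all of G, so |H| = 12.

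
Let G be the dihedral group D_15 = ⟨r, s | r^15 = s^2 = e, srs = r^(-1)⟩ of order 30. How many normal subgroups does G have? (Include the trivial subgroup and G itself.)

G has 28 subgroups. Checking conjugation-invariance by order — order 1: 1/1 normal; order 2: 0/15 normal; order 3: 1/1 normal; order 5: 1/1 normal; order 6: 0/5 normal; order 10: 0/3 normal; order 15: 1/1 normal; order 30: 1/1 normal.
Total normal subgroups: 5.

5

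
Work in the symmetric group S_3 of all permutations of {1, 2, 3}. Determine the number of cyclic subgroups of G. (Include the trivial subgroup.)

5

Each element a generates a cyclic subgroup ⟨a⟩; distinct elements may generate the same one (a cyclic group of order d has φ(d) generators).
Cyclic subgroups by order — order 1: 1; order 2: 3; order 3: 1.
Total: 5.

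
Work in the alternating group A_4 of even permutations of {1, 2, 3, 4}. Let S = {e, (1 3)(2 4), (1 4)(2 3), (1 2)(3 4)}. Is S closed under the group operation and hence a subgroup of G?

|S| = 4 divides |G| = 12, consistent with Lagrange.
S contains the identity, every element's inverse is in S, and S is closed under ∘: it is a subgroup.

Yes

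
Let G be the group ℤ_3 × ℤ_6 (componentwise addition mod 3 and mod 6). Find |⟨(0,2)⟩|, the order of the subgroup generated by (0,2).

3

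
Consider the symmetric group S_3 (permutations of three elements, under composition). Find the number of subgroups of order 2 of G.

3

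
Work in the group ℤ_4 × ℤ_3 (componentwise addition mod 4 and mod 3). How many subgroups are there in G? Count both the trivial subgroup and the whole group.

6

|G| = 12, so by Lagrange every subgroup order divides 12. Divisors: 1, 2, 3, 4, 6, 12.
Subgroups by order — order 1: 1; order 2: 1; order 3: 1; order 4: 1; order 6: 1; order 12: 1.
Total: 1 + 1 + 1 + 1 + 1 + 1 = 6.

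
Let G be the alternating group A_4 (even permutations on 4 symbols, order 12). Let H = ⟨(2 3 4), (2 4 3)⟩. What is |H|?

3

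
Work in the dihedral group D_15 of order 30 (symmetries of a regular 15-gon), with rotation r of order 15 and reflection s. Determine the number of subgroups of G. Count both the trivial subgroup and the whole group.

28

|G| = 30, so by Lagrange every subgroup order divides 30. Divisors: 1, 2, 3, 5, 6, 10, 15, 30.
Subgroups by order — order 1: 1; order 2: 15; order 3: 1; order 5: 1; order 6: 5; order 10: 3; order 15: 1; order 30: 1.
Total: 1 + 15 + 1 + 1 + 5 + 3 + 1 + 1 = 28.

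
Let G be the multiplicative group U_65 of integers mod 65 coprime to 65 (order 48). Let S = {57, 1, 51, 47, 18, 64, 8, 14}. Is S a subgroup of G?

Yes

|S| = 8 divides |G| = 48, consistent with Lagrange.
S contains the identity, every element's inverse is in S, and S is closed under ·: it is a subgroup.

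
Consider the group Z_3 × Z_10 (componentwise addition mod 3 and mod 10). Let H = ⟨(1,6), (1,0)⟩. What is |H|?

15

|⟨(1,6)⟩| = 15 and |⟨(1,0)⟩| = 3, so |H| is a multiple of lcm(15, 3) = 15 and divides |G| = 30.
Closing under the operation: H = {(0,0), (0,2), (0,4), (0,6), (0,8), (1,0), (1,2), (1,4), (1,6), (1,8), (2,0), (2,2), (2,4), (2,6), (2,8)}, so |H| = 15.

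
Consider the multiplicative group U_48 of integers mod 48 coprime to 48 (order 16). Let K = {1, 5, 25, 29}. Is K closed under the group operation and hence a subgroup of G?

Yes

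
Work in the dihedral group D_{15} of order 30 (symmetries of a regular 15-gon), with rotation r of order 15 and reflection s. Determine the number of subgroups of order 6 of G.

|G| = 30 and 6 | 30, so subgroups of order 6 are possible by Lagrange.
The subgroups of order 6 are: {e, r^5, r^10, s, r^5s, r^10s}; {e, r^5, r^10, rs, r^6s, r^11s}; {e, r^5, r^10, r^2s, r^7s, r^12s}; {e, r^5, r^10, r^3s, r^8s, r^13s}; … (5 in all).
So G has 5 subgroups of order 6.

5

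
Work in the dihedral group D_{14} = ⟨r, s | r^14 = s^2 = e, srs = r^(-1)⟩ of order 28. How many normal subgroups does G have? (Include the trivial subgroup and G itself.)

7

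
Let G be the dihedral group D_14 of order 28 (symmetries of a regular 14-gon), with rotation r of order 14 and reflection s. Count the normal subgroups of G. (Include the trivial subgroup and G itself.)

7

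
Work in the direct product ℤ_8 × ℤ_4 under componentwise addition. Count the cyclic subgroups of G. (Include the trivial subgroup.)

14

Each element a generates a cyclic subgroup ⟨a⟩; distinct elements may generate the same one (a cyclic group of order d has φ(d) generators).
Cyclic subgroups by order — order 1: 1; order 2: 3; order 4: 6; order 8: 4.
Total: 14.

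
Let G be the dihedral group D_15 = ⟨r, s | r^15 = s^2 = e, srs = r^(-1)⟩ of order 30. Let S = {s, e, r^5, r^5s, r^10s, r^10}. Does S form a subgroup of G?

|S| = 6 divides |G| = 30, consistent with Lagrange.
S contains the identity, every element's inverse is in S, and S is closed under ·: it is a subgroup.

Yes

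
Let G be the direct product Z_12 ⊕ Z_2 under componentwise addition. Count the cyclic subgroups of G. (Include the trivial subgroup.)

A cyclic subgroup of order d is generated by each of its φ(d) elements of order d, so the cyclic subgroups of order d number (#elements of order d)/φ(d).
Cyclic subgroups by order — order 1: 1; order 2: 3; order 3: 1; order 4: 2; order 6: 3; order 12: 2.
Total: 12.

12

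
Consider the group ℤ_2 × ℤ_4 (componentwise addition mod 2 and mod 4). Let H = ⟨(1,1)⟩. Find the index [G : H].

|⟨(1,1)⟩| = 4 and |G| = 8.
By Lagrange, [G : H] = |G|/|H| = 8/4 = 2.

2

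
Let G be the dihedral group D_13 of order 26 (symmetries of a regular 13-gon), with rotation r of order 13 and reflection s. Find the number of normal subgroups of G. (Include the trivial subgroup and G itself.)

G has 16 subgroups. Checking conjugation-invariance by order — order 1: 1/1 normal; order 2: 0/13 normal; order 13: 1/1 normal; order 26: 1/1 normal.
Total normal subgroups: 3.

3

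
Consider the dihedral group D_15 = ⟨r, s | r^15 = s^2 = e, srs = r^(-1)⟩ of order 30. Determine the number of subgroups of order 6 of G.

5

|G| = 30 and 6 | 30, so subgroups of order 6 are possible by Lagrange.
The subgroups of order 6 are: {e, r^5, r^10, s, r^5s, r^10s}; {e, r^5, r^10, rs, r^6s, r^11s}; {e, r^5, r^10, r^2s, r^7s, r^12s}; {e, r^5, r^10, r^3s, r^8s, r^13s}; … (5 in all).
So G has 5 subgroups of order 6.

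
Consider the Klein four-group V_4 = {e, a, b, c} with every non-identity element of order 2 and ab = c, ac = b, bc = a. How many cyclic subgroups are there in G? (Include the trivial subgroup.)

4

Group the elements of G by the cyclic subgroup they generate; each cyclic subgroup of order d accounts for φ(d) elements.
Cyclic subgroups by order — order 1: 1; order 2: 3.
Total: 4.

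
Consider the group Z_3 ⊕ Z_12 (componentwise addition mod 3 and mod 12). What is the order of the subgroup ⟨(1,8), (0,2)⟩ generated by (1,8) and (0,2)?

18

|⟨(1,8)⟩| = 3 and |⟨(0,2)⟩| = 6, so |H| is a multiple of lcm(3, 6) = 6 and divides |G| = 36.
Closing under the operation: H = {(0,0), (0,2), (0,4), (0,6), (0,8), (0,10), (1,0), (1,2), (1,4), (1,6), (1,8), (1,10), (2,0), (2,2), (2,4), (2,6), (2,8), (2,10)}, so |H| = 18.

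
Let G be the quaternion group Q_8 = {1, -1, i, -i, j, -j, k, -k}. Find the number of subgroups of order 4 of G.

|G| = 8 and 4 | 8, so subgroups of order 4 are possible by Lagrange.
The subgroups of order 4 are: {1, -1, i, -i}; {1, -1, j, -j}; {1, -1, k, -k}.
So G has 3 subgroups of order 4.

3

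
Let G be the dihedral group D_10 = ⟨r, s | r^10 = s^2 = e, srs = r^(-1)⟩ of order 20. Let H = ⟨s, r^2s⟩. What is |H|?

10

|⟨s⟩| = 2 and |⟨r^2s⟩| = 2, so |H| is a multiple of lcm(2, 2) = 2 and divides |G| = 20.
Closing under the operation: H = {e, r^2, r^4, r^6, r^8, s, r^2s, r^4s, r^6s, r^8s}, so |H| = 10.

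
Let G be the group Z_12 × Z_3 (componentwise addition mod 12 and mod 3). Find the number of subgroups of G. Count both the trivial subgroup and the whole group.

18

|G| = 36, so by Lagrange every subgroup order divides 36. Divisors: 1, 2, 3, 4, 6, 9, 12, 18, 36.
Subgroups by order — order 1: 1; order 2: 1; order 3: 4; order 4: 1; order 6: 4; order 9: 1; order 12: 4; order 18: 1; order 36: 1.
Total: 1 + 1 + 4 + 1 + 4 + 1 + 4 + 1 + 1 = 18.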